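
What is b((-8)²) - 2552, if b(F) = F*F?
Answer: 1544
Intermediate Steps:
b(F) = F²
b((-8)²) - 2552 = ((-8)²)² - 2552 = 64² - 2552 = 4096 - 2552 = 1544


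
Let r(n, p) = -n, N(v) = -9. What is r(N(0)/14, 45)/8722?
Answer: 9/122108 ≈ 7.3705e-5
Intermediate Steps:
r(N(0)/14, 45)/8722 = -(-9)/14/8722 = -(-9)/14*(1/8722) = -1*(-9/14)*(1/8722) = (9/14)*(1/8722) = 9/122108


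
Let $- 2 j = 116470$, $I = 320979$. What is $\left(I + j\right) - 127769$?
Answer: $134975$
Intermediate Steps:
$j = -58235$ ($j = \left(- \frac{1}{2}\right) 116470 = -58235$)
$\left(I + j\right) - 127769 = \left(320979 - 58235\right) - 127769 = 262744 - 127769 = 134975$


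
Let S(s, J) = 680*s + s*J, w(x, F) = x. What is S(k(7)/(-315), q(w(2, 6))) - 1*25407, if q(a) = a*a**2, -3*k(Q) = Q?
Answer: -3429257/135 ≈ -25402.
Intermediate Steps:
k(Q) = -Q/3
q(a) = a**3
S(s, J) = 680*s + J*s
S(k(7)/(-315), q(w(2, 6))) - 1*25407 = (-1/3*7/(-315))*(680 + 2**3) - 1*25407 = (-7/3*(-1/315))*(680 + 8) - 25407 = (1/135)*688 - 25407 = 688/135 - 25407 = -3429257/135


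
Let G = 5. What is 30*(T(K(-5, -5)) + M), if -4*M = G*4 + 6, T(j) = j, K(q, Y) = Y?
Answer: -345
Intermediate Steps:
M = -13/2 (M = -(5*4 + 6)/4 = -(20 + 6)/4 = -¼*26 = -13/2 ≈ -6.5000)
30*(T(K(-5, -5)) + M) = 30*(-5 - 13/2) = 30*(-23/2) = -345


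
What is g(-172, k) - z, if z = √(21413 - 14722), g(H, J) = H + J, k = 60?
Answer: -112 - √6691 ≈ -193.80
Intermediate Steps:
z = √6691 ≈ 81.799
g(-172, k) - z = (-172 + 60) - √6691 = -112 - √6691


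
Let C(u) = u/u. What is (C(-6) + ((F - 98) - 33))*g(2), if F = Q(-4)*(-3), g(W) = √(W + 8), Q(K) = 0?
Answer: -130*√10 ≈ -411.10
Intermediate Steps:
g(W) = √(8 + W)
F = 0 (F = 0*(-3) = 0)
C(u) = 1
(C(-6) + ((F - 98) - 33))*g(2) = (1 + ((0 - 98) - 33))*√(8 + 2) = (1 + (-98 - 33))*√10 = (1 - 131)*√10 = -130*√10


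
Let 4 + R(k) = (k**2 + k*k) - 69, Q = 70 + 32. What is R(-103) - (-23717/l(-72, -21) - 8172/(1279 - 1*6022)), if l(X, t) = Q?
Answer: 67590269/3162 ≈ 21376.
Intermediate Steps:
Q = 102
l(X, t) = 102
R(k) = -73 + 2*k**2 (R(k) = -4 + ((k**2 + k*k) - 69) = -4 + ((k**2 + k**2) - 69) = -4 + (2*k**2 - 69) = -4 + (-69 + 2*k**2) = -73 + 2*k**2)
R(-103) - (-23717/l(-72, -21) - 8172/(1279 - 1*6022)) = (-73 + 2*(-103)**2) - (-23717/102 - 8172/(1279 - 1*6022)) = (-73 + 2*10609) - (-23717*1/102 - 8172/(1279 - 6022)) = (-73 + 21218) - (-23717/102 - 8172/(-4743)) = 21145 - (-23717/102 - 8172*(-1/4743)) = 21145 - (-23717/102 + 908/527) = 21145 - 1*(-729779/3162) = 21145 + 729779/3162 = 67590269/3162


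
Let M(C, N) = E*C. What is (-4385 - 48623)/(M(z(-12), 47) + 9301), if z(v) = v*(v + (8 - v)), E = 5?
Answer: -53008/8821 ≈ -6.0093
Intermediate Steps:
z(v) = 8*v (z(v) = v*8 = 8*v)
M(C, N) = 5*C
(-4385 - 48623)/(M(z(-12), 47) + 9301) = (-4385 - 48623)/(5*(8*(-12)) + 9301) = -53008/(5*(-96) + 9301) = -53008/(-480 + 9301) = -53008/8821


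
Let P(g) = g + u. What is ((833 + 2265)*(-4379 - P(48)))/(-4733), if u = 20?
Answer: 13776806/4733 ≈ 2910.8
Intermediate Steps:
P(g) = 20 + g (P(g) = g + 20 = 20 + g)
((833 + 2265)*(-4379 - P(48)))/(-4733) = ((833 + 2265)*(-4379 - (20 + 48)))/(-4733) = (3098*(-4379 - 1*68))*(-1/4733) = (3098*(-4379 - 68))*(-1/4733) = (3098*(-4447))*(-1/4733) = -13776806*(-1/4733) = 13776806/4733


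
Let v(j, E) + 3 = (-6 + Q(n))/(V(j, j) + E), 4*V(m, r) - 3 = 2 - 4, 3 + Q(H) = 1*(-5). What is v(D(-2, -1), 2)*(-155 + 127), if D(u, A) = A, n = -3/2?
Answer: 2324/9 ≈ 258.22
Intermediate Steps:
n = -3/2 (n = -3*½ = -3/2 ≈ -1.5000)
Q(H) = -8 (Q(H) = -3 + 1*(-5) = -3 - 5 = -8)
V(m, r) = ¼ (V(m, r) = ¾ + (2 - 4)/4 = ¾ + (¼)*(-2) = ¾ - ½ = ¼)
v(j, E) = -3 - 14/(¼ + E) (v(j, E) = -3 + (-6 - 8)/(¼ + E) = -3 - 14/(¼ + E))
v(D(-2, -1), 2)*(-155 + 127) = ((-59 - 12*2)/(1 + 4*2))*(-155 + 127) = ((-59 - 24)/(1 + 8))*(-28) = (-83/9)*(-28) = ((⅑)*(-83))*(-28) = -83/9*(-28) = 2324/9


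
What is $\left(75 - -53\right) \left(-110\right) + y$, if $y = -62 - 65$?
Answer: $-14207$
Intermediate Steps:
$y = -127$
$\left(75 - -53\right) \left(-110\right) + y = \left(75 - -53\right) \left(-110\right) - 127 = \left(75 + 53\right) \left(-110\right) - 127 = 128 \left(-110\right) - 127 = -14080 - 127 = -14207$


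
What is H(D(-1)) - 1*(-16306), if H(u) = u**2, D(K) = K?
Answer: 16307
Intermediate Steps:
H(D(-1)) - 1*(-16306) = (-1)**2 - 1*(-16306) = 1 + 16306 = 16307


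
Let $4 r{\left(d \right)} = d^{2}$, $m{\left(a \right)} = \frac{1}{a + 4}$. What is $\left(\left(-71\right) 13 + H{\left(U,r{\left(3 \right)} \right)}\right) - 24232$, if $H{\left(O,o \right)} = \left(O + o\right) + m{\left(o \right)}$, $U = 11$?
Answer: $- \frac{2514159}{100} \approx -25142.0$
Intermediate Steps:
$m{\left(a \right)} = \frac{1}{4 + a}$
$r{\left(d \right)} = \frac{d^{2}}{4}$
$H{\left(O,o \right)} = O + o + \frac{1}{4 + o}$ ($H{\left(O,o \right)} = \left(O + o\right) + \frac{1}{4 + o} = O + o + \frac{1}{4 + o}$)
$\left(\left(-71\right) 13 + H{\left(U,r{\left(3 \right)} \right)}\right) - 24232 = \left(\left(-71\right) 13 + \frac{1 + \left(4 + \frac{3^{2}}{4}\right) \left(11 + \frac{3^{2}}{4}\right)}{4 + \frac{3^{2}}{4}}\right) - 24232 = \left(-923 + \frac{1 + \left(4 + \frac{1}{4} \cdot 9\right) \left(11 + \frac{1}{4} \cdot 9\right)}{4 + \frac{1}{4} \cdot 9}\right) - 24232 = \left(-923 + \frac{1 + \left(4 + \frac{9}{4}\right) \left(11 + \frac{9}{4}\right)}{4 + \frac{9}{4}}\right) - 24232 = \left(-923 + \frac{1 + \frac{25}{4} \cdot \frac{53}{4}}{\frac{25}{4}}\right) - 24232 = \left(-923 + \frac{4 \left(1 + \frac{1325}{16}\right)}{25}\right) - 24232 = \left(-923 + \frac{4}{25} \cdot \frac{1341}{16}\right) - 24232 = \left(-923 + \frac{1341}{100}\right) - 24232 = - \frac{90959}{100} - 24232 = - \frac{2514159}{100}$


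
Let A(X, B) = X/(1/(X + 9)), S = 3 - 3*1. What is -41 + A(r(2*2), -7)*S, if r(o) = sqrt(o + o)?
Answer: -41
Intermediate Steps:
S = 0 (S = 3 - 3 = 0)
r(o) = sqrt(2)*sqrt(o) (r(o) = sqrt(2*o) = sqrt(2)*sqrt(o))
A(X, B) = X*(9 + X) (A(X, B) = X/(1/(9 + X)) = X*(9 + X))
-41 + A(r(2*2), -7)*S = -41 + ((sqrt(2)*sqrt(2*2))*(9 + sqrt(2)*sqrt(2*2)))*0 = -41 + ((sqrt(2)*sqrt(4))*(9 + sqrt(2)*sqrt(4)))*0 = -41 + ((sqrt(2)*2)*(9 + sqrt(2)*2))*0 = -41 + ((2*sqrt(2))*(9 + 2*sqrt(2)))*0 = -41 + (2*sqrt(2)*(9 + 2*sqrt(2)))*0 = -41 + 0 = -41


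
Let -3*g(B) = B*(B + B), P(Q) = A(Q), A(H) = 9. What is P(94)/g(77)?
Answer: -27/11858 ≈ -0.0022769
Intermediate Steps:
P(Q) = 9
g(B) = -2*B²/3 (g(B) = -B*(B + B)/3 = -B*2*B/3 = -2*B²/3)
P(94)/g(77) = 9/((-⅔*77²)) = 9/((-⅔*5929)) = 9/(-11858/3) = 9*(-3/11858) = -27/11858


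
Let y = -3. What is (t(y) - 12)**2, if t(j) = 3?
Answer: 81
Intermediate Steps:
(t(y) - 12)**2 = (3 - 12)**2 = (-9)**2 = 81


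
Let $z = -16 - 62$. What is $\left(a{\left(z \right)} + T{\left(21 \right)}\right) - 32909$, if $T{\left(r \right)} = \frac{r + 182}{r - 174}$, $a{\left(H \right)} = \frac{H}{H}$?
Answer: $- \frac{5035127}{153} \approx -32909.0$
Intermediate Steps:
$z = -78$ ($z = -16 - 62 = -78$)
$a{\left(H \right)} = 1$
$T{\left(r \right)} = \frac{182 + r}{-174 + r}$
$\left(a{\left(z \right)} + T{\left(21 \right)}\right) - 32909 = \left(1 + \frac{182 + 21}{-174 + 21}\right) - 32909 = \left(1 + \frac{1}{-153} \cdot 203\right) - 32909 = \left(1 - \frac{203}{153}\right) - 32909 = - \frac{50}{153} - 32909 = - \frac{5035127}{153}$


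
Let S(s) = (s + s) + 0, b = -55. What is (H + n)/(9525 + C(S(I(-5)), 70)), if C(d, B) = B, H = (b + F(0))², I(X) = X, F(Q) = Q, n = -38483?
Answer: -35458/9595 ≈ -3.6955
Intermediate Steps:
S(s) = 2*s (S(s) = 2*s + 0 = 2*s)
H = 3025 (H = (-55 + 0)² = (-55)² = 3025)
(H + n)/(9525 + C(S(I(-5)), 70)) = (3025 - 38483)/(9525 + 70) = -35458/9595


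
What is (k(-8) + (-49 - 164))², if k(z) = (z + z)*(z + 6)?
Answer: 32761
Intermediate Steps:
k(z) = 2*z*(6 + z) (k(z) = (2*z)*(6 + z) = 2*z*(6 + z))
(k(-8) + (-49 - 164))² = (2*(-8)*(6 - 8) + (-49 - 164))² = (2*(-8)*(-2) - 213)² = (32 - 213)² = (-181)² = 32761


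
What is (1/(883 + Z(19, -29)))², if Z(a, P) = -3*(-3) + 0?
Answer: 1/795664 ≈ 1.2568e-6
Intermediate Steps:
Z(a, P) = 9 (Z(a, P) = 9 + 0 = 9)
(1/(883 + Z(19, -29)))² = (1/(883 + 9))² = (1/892)² = 1/795664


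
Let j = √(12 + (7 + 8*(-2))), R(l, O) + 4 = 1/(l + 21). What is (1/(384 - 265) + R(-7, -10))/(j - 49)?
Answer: 6531/81532 + 933*√3/570724 ≈ 0.082935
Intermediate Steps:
R(l, O) = -4 + 1/(21 + l) (R(l, O) = -4 + 1/(l + 21) = -4 + 1/(21 + l))
j = √3 (j = √(12 + (7 - 16)) = √(12 - 9) = √3 ≈ 1.7320)
(1/(384 - 265) + R(-7, -10))/(j - 49) = (1/(384 - 265) + (-83 - 4*(-7))/(21 - 7))/(√3 - 49) = (1/119 + (-83 + 28)/14)/(-49 + √3) = (1/119 + (1/14)*(-55))/(-49 + √3) = (1/119 - 55/14)/(-49 + √3) = -933/(238*(-49 + √3))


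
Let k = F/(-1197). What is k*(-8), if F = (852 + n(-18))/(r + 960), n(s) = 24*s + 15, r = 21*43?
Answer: 1160/743337 ≈ 0.0015605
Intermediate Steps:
r = 903
n(s) = 15 + 24*s
F = 145/621 (F = (852 + (15 + 24*(-18)))/(903 + 960) = (852 + (15 - 432))/1863 = (852 - 417)*(1/1863) = 435*(1/1863) = 145/621 ≈ 0.23349)
k = -145/743337 (k = (145/621)/(-1197) = (145/621)*(-1/1197) = -145/743337 ≈ -0.00019507)
k*(-8) = -145/743337*(-8) = 1160/743337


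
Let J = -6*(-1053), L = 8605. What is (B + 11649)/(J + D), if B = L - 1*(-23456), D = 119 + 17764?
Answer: 14570/8067 ≈ 1.8061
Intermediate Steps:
D = 17883
J = 6318
B = 32061 (B = 8605 - 1*(-23456) = 8605 + 23456 = 32061)
(B + 11649)/(J + D) = (32061 + 11649)/(6318 + 17883) = 43710/24201 = 43710*(1/24201) = 14570/8067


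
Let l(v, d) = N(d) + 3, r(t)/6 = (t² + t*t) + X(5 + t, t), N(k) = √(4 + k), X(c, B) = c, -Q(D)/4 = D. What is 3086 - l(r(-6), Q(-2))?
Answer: 3083 - 2*√3 ≈ 3079.5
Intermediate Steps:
Q(D) = -4*D
r(t) = 30 + 6*t + 12*t² (r(t) = 6*((t² + t*t) + (5 + t)) = 6*((t² + t²) + (5 + t)) = 6*(2*t² + (5 + t)) = 6*(5 + t + 2*t²) = 30 + 6*t + 12*t²)
l(v, d) = 3 + √(4 + d) (l(v, d) = √(4 + d) + 3 = 3 + √(4 + d))
3086 - l(r(-6), Q(-2)) = 3086 - (3 + √(4 - 4*(-2))) = 3086 - (3 + √(4 + 8)) = 3086 - (3 + √12) = 3086 - (3 + 2*√3) = 3086 + (-3 - 2*√3) = 3083 - 2*√3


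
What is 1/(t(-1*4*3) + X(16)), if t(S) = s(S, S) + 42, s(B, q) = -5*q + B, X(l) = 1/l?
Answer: 16/1441 ≈ 0.011103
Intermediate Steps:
s(B, q) = B - 5*q
t(S) = 42 - 4*S (t(S) = (S - 5*S) + 42 = -4*S + 42 = 42 - 4*S)
1/(t(-1*4*3) + X(16)) = 1/((42 - 4*(-1*4)*3) + 1/16) = 1/((42 - (-16)*3) + 1/16) = 1/((42 - 4*(-12)) + 1/16) = 1/((42 + 48) + 1/16) = 1/(90 + 1/16) = 1/(1441/16) = 16/1441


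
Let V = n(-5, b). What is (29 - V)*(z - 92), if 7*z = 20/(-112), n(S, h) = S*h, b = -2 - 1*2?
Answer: -162333/196 ≈ -828.23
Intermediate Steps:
b = -4 (b = -2 - 2 = -4)
V = 20 (V = -5*(-4) = 20)
z = -5/196 (z = (20/(-112))/7 = (20*(-1/112))/7 = (⅐)*(-5/28) = -5/196 ≈ -0.025510)
(29 - V)*(z - 92) = (29 - 1*20)*(-5/196 - 92) = (29 - 20)*(-18037/196) = 9*(-18037/196) = -162333/196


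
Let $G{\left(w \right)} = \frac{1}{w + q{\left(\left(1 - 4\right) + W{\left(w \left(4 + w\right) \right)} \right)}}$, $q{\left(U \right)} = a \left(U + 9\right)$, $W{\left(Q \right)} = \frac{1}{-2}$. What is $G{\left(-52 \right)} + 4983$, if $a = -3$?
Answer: $\frac{682669}{137} \approx 4983.0$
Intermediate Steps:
$W{\left(Q \right)} = - \frac{1}{2}$
$q{\left(U \right)} = -27 - 3 U$ ($q{\left(U \right)} = - 3 \left(U + 9\right) = - 3 \left(9 + U\right) = -27 - 3 U$)
$G{\left(w \right)} = \frac{1}{- \frac{33}{2} + w}$ ($G{\left(w \right)} = \frac{1}{w - \left(27 + 3 \left(\left(1 - 4\right) - \frac{1}{2}\right)\right)} = \frac{1}{w - \left(27 + 3 \left(-3 - \frac{1}{2}\right)\right)} = \frac{1}{w - \frac{33}{2}} = \frac{1}{- \frac{33}{2} + w}$)
$G{\left(-52 \right)} + 4983 = \frac{2}{-33 + 2 \left(-52\right)} + 4983 = \frac{2}{-33 - 104} + 4983 = \frac{2}{-137} + 4983 = 2 \left(- \frac{1}{137}\right) + 4983 = - \frac{2}{137} + 4983 = \frac{682669}{137}$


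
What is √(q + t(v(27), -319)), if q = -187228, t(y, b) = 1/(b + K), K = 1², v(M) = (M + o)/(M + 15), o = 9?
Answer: I*√18933244590/318 ≈ 432.7*I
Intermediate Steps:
v(M) = (9 + M)/(15 + M) (v(M) = (M + 9)/(M + 15) = (9 + M)/(15 + M))
K = 1
t(y, b) = 1/(1 + b) (t(y, b) = 1/(b + 1) = 1/(1 + b))
√(q + t(v(27), -319)) = √(-187228 + 1/(1 - 319)) = √(-187228 + 1/(-318)) = √(-187228 - 1/318) = √(-59538505/318) = I*√18933244590/318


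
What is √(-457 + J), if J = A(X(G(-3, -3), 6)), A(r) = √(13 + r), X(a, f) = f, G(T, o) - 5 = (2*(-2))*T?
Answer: √(-457 + √19) ≈ 21.275*I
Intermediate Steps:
G(T, o) = 5 - 4*T (G(T, o) = 5 + (2*(-2))*T = 5 - 4*T)
J = √19 (J = √(13 + 6) = √19 ≈ 4.3589)
√(-457 + J) = √(-457 + √19)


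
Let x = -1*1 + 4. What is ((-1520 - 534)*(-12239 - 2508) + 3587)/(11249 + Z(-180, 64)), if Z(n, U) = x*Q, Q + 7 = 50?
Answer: 5325/2 ≈ 2662.5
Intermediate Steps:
Q = 43 (Q = -7 + 50 = 43)
x = 3 (x = -1 + 4 = 3)
Z(n, U) = 129 (Z(n, U) = 3*43 = 129)
((-1520 - 534)*(-12239 - 2508) + 3587)/(11249 + Z(-180, 64)) = ((-1520 - 534)*(-12239 - 2508) + 3587)/(11249 + 129) = (-2054*(-14747) + 3587)/11378 = (30290338 + 3587)*(1/11378) = 30293925*(1/11378) = 5325/2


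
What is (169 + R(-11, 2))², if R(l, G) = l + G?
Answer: 25600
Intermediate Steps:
R(l, G) = G + l
(169 + R(-11, 2))² = (169 + (2 - 11))² = (169 - 9)² = 160² = 25600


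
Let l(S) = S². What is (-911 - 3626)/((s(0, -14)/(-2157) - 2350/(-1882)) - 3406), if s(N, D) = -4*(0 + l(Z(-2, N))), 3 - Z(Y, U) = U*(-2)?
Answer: 3069638923/2303571957 ≈ 1.3326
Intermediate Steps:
Z(Y, U) = 3 + 2*U (Z(Y, U) = 3 - U*(-2) = 3 - (-2)*U = 3 + 2*U)
s(N, D) = -4*(3 + 2*N)² (s(N, D) = -4*(0 + (3 + 2*N)²) = -4*(3 + 2*N)²)
(-911 - 3626)/((s(0, -14)/(-2157) - 2350/(-1882)) - 3406) = (-911 - 3626)/((-4*(3 + 2*0)²/(-2157) - 2350/(-1882)) - 3406) = -4537/((-4*(3 + 0)²*(-1/2157) - 2350*(-1/1882)) - 3406) = -4537/((-4*3²*(-1/2157) + 1175/941) - 3406) = -4537/((-4*9*(-1/2157) + 1175/941) - 3406) = -4537/((-36*(-1/2157) + 1175/941) - 3406) = -4537/((12/719 + 1175/941) - 3406) = -4537/(856117/676579 - 3406) = -4537/(-2303571957/676579) = -4537*(-676579/2303571957) = 3069638923/2303571957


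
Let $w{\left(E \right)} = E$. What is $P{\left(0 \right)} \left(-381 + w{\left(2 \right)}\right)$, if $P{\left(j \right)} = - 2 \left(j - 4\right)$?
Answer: $-3032$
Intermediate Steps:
$P{\left(j \right)} = 8 - 2 j$ ($P{\left(j \right)} = - 2 \left(-4 + j\right) = 8 - 2 j$)
$P{\left(0 \right)} \left(-381 + w{\left(2 \right)}\right) = \left(8 - 0\right) \left(-381 + 2\right) = \left(8 + 0\right) \left(-379\right) = 8 \left(-379\right) = -3032$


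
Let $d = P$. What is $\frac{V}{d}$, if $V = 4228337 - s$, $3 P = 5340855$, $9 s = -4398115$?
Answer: $\frac{42453148}{16022565} \approx 2.6496$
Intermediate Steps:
$s = - \frac{4398115}{9}$ ($s = \frac{1}{9} \left(-4398115\right) = - \frac{4398115}{9} \approx -4.8868 \cdot 10^{5}$)
$P = 1780285$ ($P = \frac{1}{3} \cdot 5340855 = 1780285$)
$d = 1780285$
$V = \frac{42453148}{9}$ ($V = 4228337 - - \frac{4398115}{9} = 4228337 + \frac{4398115}{9} = \frac{42453148}{9} \approx 4.717 \cdot 10^{6}$)
$\frac{V}{d} = \frac{42453148}{9 \cdot 1780285} = \frac{42453148}{9} \cdot \frac{1}{1780285} = \frac{42453148}{16022565}$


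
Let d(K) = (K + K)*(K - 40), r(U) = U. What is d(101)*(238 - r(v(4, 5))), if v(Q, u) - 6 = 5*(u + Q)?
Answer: 2304214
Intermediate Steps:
v(Q, u) = 6 + 5*Q + 5*u (v(Q, u) = 6 + 5*(u + Q) = 6 + 5*(Q + u) = 6 + (5*Q + 5*u) = 6 + 5*Q + 5*u)
d(K) = 2*K*(-40 + K) (d(K) = (2*K)*(-40 + K) = 2*K*(-40 + K))
d(101)*(238 - r(v(4, 5))) = (2*101*(-40 + 101))*(238 - (6 + 5*4 + 5*5)) = (2*101*61)*(238 - (6 + 20 + 25)) = 12322*(238 - 1*51) = 12322*(238 - 51) = 12322*187 = 2304214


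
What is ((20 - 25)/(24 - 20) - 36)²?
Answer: 22201/16 ≈ 1387.6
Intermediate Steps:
((20 - 25)/(24 - 20) - 36)² = (-5/4 - 36)² = (-149/4)² = 22201/16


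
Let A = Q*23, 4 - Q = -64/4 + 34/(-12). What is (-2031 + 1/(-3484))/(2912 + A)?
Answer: -21228015/35925266 ≈ -0.59089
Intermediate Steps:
Q = 137/6 (Q = 4 - (-64/4 + 34/(-12)) = 4 - (-64*¼ + 34*(-1/12)) = 4 - (-16 - 17/6) = 4 - 1*(-113/6) = 4 + 113/6 = 137/6 ≈ 22.833)
A = 3151/6 (A = (137/6)*23 = 3151/6 ≈ 525.17)
(-2031 + 1/(-3484))/(2912 + A) = (-2031 + 1/(-3484))/(2912 + 3151/6) = (-2031 - 1/3484)/(20623/6) = -7076005/3484*6/20623 = -21228015/35925266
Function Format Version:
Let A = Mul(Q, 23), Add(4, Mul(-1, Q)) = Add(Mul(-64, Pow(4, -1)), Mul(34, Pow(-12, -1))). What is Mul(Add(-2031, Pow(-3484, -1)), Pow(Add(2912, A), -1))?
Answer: Rational(-21228015, 35925266) ≈ -0.59089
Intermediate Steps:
Q = Rational(137, 6) (Q = Add(4, Mul(-1, Add(Mul(-64, Pow(4, -1)), Mul(34, Pow(-12, -1))))) = Add(4, Mul(-1, Add(Mul(-64, Rational(1, 4)), Mul(34, Rational(-1, 12))))) = Add(4, Mul(-1, Add(-16, Rational(-17, 6)))) = Add(4, Mul(-1, Rational(-113, 6))) = Add(4, Rational(113, 6)) = Rational(137, 6) ≈ 22.833)
A = Rational(3151, 6) (A = Mul(Rational(137, 6), 23) = Rational(3151, 6) ≈ 525.17)
Mul(Add(-2031, Pow(-3484, -1)), Pow(Add(2912, A), -1)) = Mul(Add(-2031, Pow(-3484, -1)), Pow(Add(2912, Rational(3151, 6)), -1)) = Mul(Add(-2031, Rational(-1, 3484)), Pow(Rational(20623, 6), -1)) = Mul(Rational(-7076005, 3484), Rational(6, 20623)) = Rational(-21228015, 35925266)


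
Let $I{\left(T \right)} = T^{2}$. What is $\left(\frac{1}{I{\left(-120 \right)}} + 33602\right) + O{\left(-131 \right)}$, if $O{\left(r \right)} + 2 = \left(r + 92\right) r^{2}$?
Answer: $- \frac{9153777599}{14400} \approx -6.3568 \cdot 10^{5}$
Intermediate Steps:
$O{\left(r \right)} = -2 + r^{2} \left(92 + r\right)$ ($O{\left(r \right)} = -2 + \left(r + 92\right) r^{2} = -2 + \left(92 + r\right) r^{2} = -2 + r^{2} \left(92 + r\right)$)
$\left(\frac{1}{I{\left(-120 \right)}} + 33602\right) + O{\left(-131 \right)} = \left(\frac{1}{\left(-120\right)^{2}} + 33602\right) + \left(-2 + \left(-131\right)^{3} + 92 \left(-131\right)^{2}\right) = \left(\frac{1}{14400} + 33602\right) - 669281 = \frac{483868801}{14400} - 669281 = - \frac{9153777599}{14400}$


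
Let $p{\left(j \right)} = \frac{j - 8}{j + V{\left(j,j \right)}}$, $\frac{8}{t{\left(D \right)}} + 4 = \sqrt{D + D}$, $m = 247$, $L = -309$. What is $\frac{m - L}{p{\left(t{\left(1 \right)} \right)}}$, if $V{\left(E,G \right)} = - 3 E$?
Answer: $- \frac{5560}{23} - \frac{1112 \sqrt{2}}{23} \approx -310.11$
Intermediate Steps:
$t{\left(D \right)} = \frac{8}{-4 + \sqrt{2} \sqrt{D}}$ ($t{\left(D \right)} = \frac{8}{-4 + \sqrt{D + D}} = \frac{8}{-4 + \sqrt{2 D}} = \frac{8}{-4 + \sqrt{2} \sqrt{D}}$)
$p{\left(j \right)} = - \frac{-8 + j}{2 j}$ ($p{\left(j \right)} = \frac{j - 8}{j - 3 j} = \frac{-8 + j}{\left(-2\right) j} = \left(-8 + j\right) \left(- \frac{1}{2 j}\right) = - \frac{-8 + j}{2 j}$)
$\frac{m - L}{p{\left(t{\left(1 \right)} \right)}} = \frac{247 - -309}{\frac{1}{2} \frac{1}{8 \frac{1}{-4 + \sqrt{2} \sqrt{1}}} \left(8 - \frac{8}{-4 + \sqrt{2} \sqrt{1}}\right)} = \frac{247 + 309}{\frac{1}{2} \frac{1}{8 \frac{1}{-4 + \sqrt{2} \cdot 1}} \left(8 - \frac{8}{-4 + \sqrt{2} \cdot 1}\right)} = \frac{556}{\frac{1}{2} \frac{1}{8 \frac{1}{-4 + \sqrt{2}}} \left(8 - \frac{8}{-4 + \sqrt{2}}\right)} = \frac{556}{\frac{1}{2} \left(- \frac{1}{2} + \frac{\sqrt{2}}{8}\right) \left(8 - \frac{8}{-4 + \sqrt{2}}\right)} = \frac{556}{\frac{1}{2} \left(8 - \frac{8}{-4 + \sqrt{2}}\right) \left(- \frac{1}{2} + \frac{\sqrt{2}}{8}\right)} = 556 \frac{2}{\left(8 - \frac{8}{-4 + \sqrt{2}}\right) \left(- \frac{1}{2} + \frac{\sqrt{2}}{8}\right)} = \frac{1112}{\left(8 - \frac{8}{-4 + \sqrt{2}}\right) \left(- \frac{1}{2} + \frac{\sqrt{2}}{8}\right)}$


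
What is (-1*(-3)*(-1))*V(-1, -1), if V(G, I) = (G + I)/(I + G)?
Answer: -3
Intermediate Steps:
V(G, I) = 1 (V(G, I) = (G + I)/(G + I) = 1)
(-1*(-3)*(-1))*V(-1, -1) = (-1*(-3)*(-1))*1 = (3*(-1))*1 = -3*1 = -3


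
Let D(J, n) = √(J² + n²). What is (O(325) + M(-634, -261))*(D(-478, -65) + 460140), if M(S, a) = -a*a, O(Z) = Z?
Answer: -31195651440 - 67796*√232709 ≈ -3.1228e+10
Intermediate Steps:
M(S, a) = -a²
(O(325) + M(-634, -261))*(D(-478, -65) + 460140) = (325 - 1*(-261)²)*(√((-478)² + (-65)²) + 460140) = (325 - 1*68121)*(√(228484 + 4225) + 460140) = (325 - 68121)*(√232709 + 460140) = -67796*(460140 + √232709) = -31195651440 - 67796*√232709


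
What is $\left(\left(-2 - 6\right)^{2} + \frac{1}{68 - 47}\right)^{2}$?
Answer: $\frac{1809025}{441} \approx 4102.1$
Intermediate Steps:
$\left(\left(-2 - 6\right)^{2} + \frac{1}{68 - 47}\right)^{2} = \left(\left(-8\right)^{2} + \frac{1}{21}\right)^{2} = \left(64 + \frac{1}{21}\right)^{2} = \left(\frac{1345}{21}\right)^{2} = \frac{1809025}{441}$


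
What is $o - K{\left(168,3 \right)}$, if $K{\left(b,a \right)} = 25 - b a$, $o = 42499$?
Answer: $42978$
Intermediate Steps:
$K{\left(b,a \right)} = 25 - a b$
$o - K{\left(168,3 \right)} = 42499 - \left(25 - 3 \cdot 168\right) = 42499 - \left(25 - 504\right) = 42499 - -479 = 42499 + 479 = 42978$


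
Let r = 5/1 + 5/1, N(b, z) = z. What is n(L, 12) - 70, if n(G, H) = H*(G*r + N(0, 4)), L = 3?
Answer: 338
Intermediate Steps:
r = 10 (r = 5*1 + 5*1 = 5 + 5 = 10)
n(G, H) = H*(4 + 10*G) (n(G, H) = H*(G*10 + 4) = H*(10*G + 4) = H*(4 + 10*G))
n(L, 12) - 70 = 2*12*(2 + 5*3) - 70 = 2*12*(2 + 15) - 70 = 2*12*17 - 70 = 408 - 70 = 338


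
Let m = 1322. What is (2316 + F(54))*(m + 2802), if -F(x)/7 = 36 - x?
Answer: 10070808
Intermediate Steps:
F(x) = -252 + 7*x (F(x) = -7*(36 - x) = -252 + 7*x)
(2316 + F(54))*(m + 2802) = (2316 + (-252 + 7*54))*(1322 + 2802) = (2316 + (-252 + 378))*4124 = (2316 + 126)*4124 = 2442*4124 = 10070808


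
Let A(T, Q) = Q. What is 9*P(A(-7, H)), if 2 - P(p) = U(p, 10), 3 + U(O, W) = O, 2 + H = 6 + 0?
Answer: 9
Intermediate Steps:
H = 4 (H = -2 + (6 + 0) = -2 + 6 = 4)
U(O, W) = -3 + O
P(p) = 5 - p (P(p) = 2 - (-3 + p) = 2 + (3 - p) = 5 - p)
9*P(A(-7, H)) = 9*(5 - 1*4) = 9*(5 - 4) = 9*1 = 9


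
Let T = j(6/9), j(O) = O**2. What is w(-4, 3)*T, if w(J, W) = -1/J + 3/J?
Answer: -2/9 ≈ -0.22222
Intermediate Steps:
w(J, W) = 2/J
T = 4/9 (T = (6/9)**2 = (6*(1/9))**2 = (2/3)**2 = 4/9 ≈ 0.44444)
w(-4, 3)*T = (2/(-4))*(4/9) = (2*(-1/4))*(4/9) = -1/2*4/9 = -2/9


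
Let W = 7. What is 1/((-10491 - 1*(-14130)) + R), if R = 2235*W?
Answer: 1/19284 ≈ 5.1856e-5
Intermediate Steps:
R = 15645 (R = 2235*7 = 15645)
1/((-10491 - 1*(-14130)) + R) = 1/((-10491 - 1*(-14130)) + 15645) = 1/((-10491 + 14130) + 15645) = 1/(3639 + 15645) = 1/19284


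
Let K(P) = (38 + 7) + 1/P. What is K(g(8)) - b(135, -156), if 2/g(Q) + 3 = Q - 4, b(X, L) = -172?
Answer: 435/2 ≈ 217.50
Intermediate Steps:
g(Q) = 2/(-7 + Q) (g(Q) = 2/(-3 + (Q - 4)) = 2/(-3 + (-4 + Q)) = 2/(-7 + Q))
K(P) = 45 + 1/P
K(g(8)) - b(135, -156) = (45 + 1/(2/(-7 + 8))) - 1*(-172) = (45 + 1/(2/1)) + 172 = (45 + 1/(2*1)) + 172 = (45 + 1/2) + 172 = 91/2 + 172 = 435/2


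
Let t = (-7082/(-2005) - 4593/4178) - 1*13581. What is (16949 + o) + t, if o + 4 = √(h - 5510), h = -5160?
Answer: 28200237591/8376890 + I*√10670 ≈ 3366.4 + 103.3*I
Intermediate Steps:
o = -4 + I*√10670 (o = -4 + √(-5160 - 5510) = -4 + √(-10670) = -4 + I*√10670 ≈ -4.0 + 103.3*I)
t = -113746163459/8376890 (t = (-7082*(-1/2005) - 4593*1/4178) - 13581 = (7082/2005 - 4593/4178) - 13581 = 20379631/8376890 - 13581 = -113746163459/8376890 ≈ -13579.)
(16949 + o) + t = (16949 + (-4 + I*√10670)) - 113746163459/8376890 = (16945 + I*√10670) - 113746163459/8376890 = 28200237591/8376890 + I*√10670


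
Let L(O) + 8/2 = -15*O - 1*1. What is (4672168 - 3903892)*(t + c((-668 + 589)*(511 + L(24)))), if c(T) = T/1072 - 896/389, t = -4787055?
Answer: -191708455629002391/52126 ≈ -3.6778e+12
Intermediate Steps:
L(O) = -5 - 15*O (L(O) = -4 + (-15*O - 1*1) = -4 + (-15*O - 1) = -4 + (-1 - 15*O) = -5 - 15*O)
c(T) = -896/389 + T/1072 (c(T) = T*(1/1072) - 896*1/389 = T/1072 - 896/389 = -896/389 + T/1072)
(4672168 - 3903892)*(t + c((-668 + 589)*(511 + L(24)))) = (4672168 - 3903892)*(-4787055 + (-896/389 + ((-668 + 589)*(511 + (-5 - 15*24)))/1072)) = 768276*(-4787055 + (-896/389 + (-79*(511 + (-5 - 360)))/1072)) = 768276*(-4787055 + (-896/389 + (-79*(511 - 365))/1072)) = 768276*(-4787055 + (-896/389 + (-79*146)/1072)) = 768276*(-4787055 + (-896/389 + (1/1072)*(-11534))) = 768276*(-4787055 + (-896/389 - 5767/536)) = 768276*(-4787055 - 2723619/208504) = 768276*(-998122839339/208504) = -191708455629002391/52126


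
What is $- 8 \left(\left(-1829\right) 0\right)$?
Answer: $0$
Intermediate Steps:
$- 8 \left(\left(-1829\right) 0\right) = \left(-8\right) 0 = 0$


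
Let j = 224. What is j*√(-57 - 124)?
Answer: 224*I*√181 ≈ 3013.6*I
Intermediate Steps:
j*√(-57 - 124) = 224*√(-57 - 124) = 224*√(-181) = 224*(I*√181) = 224*I*√181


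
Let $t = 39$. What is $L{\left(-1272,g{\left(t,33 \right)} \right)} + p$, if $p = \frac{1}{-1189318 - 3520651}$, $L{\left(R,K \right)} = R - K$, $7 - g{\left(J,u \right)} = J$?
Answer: $- \frac{5840361561}{4709969} \approx -1240.0$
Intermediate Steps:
$g{\left(J,u \right)} = 7 - J$
$p = - \frac{1}{4709969}$ ($p = \frac{1}{-4709969} = - \frac{1}{4709969} \approx -2.1232 \cdot 10^{-7}$)
$L{\left(-1272,g{\left(t,33 \right)} \right)} + p = \left(-1272 - \left(7 - 39\right)\right) - \frac{1}{4709969} = \left(-1272 - -32\right) - \frac{1}{4709969} = \left(-1272 + 32\right) - \frac{1}{4709969} = -1240 - \frac{1}{4709969} = - \frac{5840361561}{4709969}$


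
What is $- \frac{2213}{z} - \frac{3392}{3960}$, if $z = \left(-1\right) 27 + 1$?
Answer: $\frac{1084411}{12870} \approx 84.259$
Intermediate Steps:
$z = -26$ ($z = -27 + 1 = -26$)
$- \frac{2213}{z} - \frac{3392}{3960} = - \frac{2213}{-26} - \frac{3392}{3960} = \left(-2213\right) \left(- \frac{1}{26}\right) - \frac{424}{495} = \frac{2213}{26} - \frac{424}{495} = \frac{1084411}{12870}$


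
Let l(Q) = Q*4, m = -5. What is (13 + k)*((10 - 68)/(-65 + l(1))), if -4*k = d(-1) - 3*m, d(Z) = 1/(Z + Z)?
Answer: 2175/244 ≈ 8.9139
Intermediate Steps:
d(Z) = 1/(2*Z)
l(Q) = 4*Q
k = -29/8 (k = -((1/2)/(-1) - 3*(-5))/4 = -((1/2)*(-1) + 15)/4 = -(-1/2 + 15)/4 = -1/4*29/2 = -29/8 ≈ -3.6250)
(13 + k)*((10 - 68)/(-65 + l(1))) = (13 - 29/8)*((10 - 68)/(-65 + 4*1)) = 75*(-58/(-65 + 4))/8 = 75*(-58/(-61))/8 = 75*(-58*(-1/61))/8 = (75/8)*(58/61) = 2175/244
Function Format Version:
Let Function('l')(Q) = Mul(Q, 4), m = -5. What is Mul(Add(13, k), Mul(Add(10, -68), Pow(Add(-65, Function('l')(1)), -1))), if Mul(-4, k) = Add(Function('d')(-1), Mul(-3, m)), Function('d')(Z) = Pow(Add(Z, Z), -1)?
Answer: Rational(2175, 244) ≈ 8.9139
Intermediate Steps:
Function('d')(Z) = Mul(Rational(1, 2), Pow(Z, -1)) (Function('d')(Z) = Pow(Mul(2, Z), -1) = Mul(Rational(1, 2), Pow(Z, -1)))
Function('l')(Q) = Mul(4, Q)
k = Rational(-29, 8) (k = Mul(Rational(-1, 4), Add(Mul(Rational(1, 2), Pow(-1, -1)), Mul(-3, -5))) = Mul(Rational(-1, 4), Add(Mul(Rational(1, 2), -1), 15)) = Mul(Rational(-1, 4), Add(Rational(-1, 2), 15)) = Mul(Rational(-1, 4), Rational(29, 2)) = Rational(-29, 8) ≈ -3.6250)
Mul(Add(13, k), Mul(Add(10, -68), Pow(Add(-65, Function('l')(1)), -1))) = Mul(Add(13, Rational(-29, 8)), Mul(Add(10, -68), Pow(Add(-65, Mul(4, 1)), -1))) = Mul(Rational(75, 8), Mul(-58, Pow(Add(-65, 4), -1))) = Mul(Rational(75, 8), Mul(-58, Pow(-61, -1))) = Mul(Rational(75, 8), Mul(-58, Rational(-1, 61))) = Mul(Rational(75, 8), Rational(58, 61)) = Rational(2175, 244)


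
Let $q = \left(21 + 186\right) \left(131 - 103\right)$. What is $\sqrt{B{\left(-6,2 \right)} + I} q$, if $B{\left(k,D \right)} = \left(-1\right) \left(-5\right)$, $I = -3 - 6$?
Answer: $11592 i \approx 11592.0 i$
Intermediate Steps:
$I = -9$
$B{\left(k,D \right)} = 5$
$q = 5796$ ($q = 207 \cdot 28 = 5796$)
$\sqrt{B{\left(-6,2 \right)} + I} q = \sqrt{5 - 9} \cdot 5796 = \sqrt{-4} \cdot 5796 = 2 i 5796 = 11592 i$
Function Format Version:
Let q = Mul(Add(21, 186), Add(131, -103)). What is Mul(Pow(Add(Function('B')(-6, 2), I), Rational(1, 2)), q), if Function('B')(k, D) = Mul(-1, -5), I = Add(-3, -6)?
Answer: Mul(11592, I) ≈ Mul(11592., I)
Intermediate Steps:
I = -9
Function('B')(k, D) = 5
q = 5796 (q = Mul(207, 28) = 5796)
Mul(Pow(Add(Function('B')(-6, 2), I), Rational(1, 2)), q) = Mul(Pow(Add(5, -9), Rational(1, 2)), 5796) = Mul(Pow(-4, Rational(1, 2)), 5796) = Mul(Mul(2, I), 5796) = Mul(11592, I)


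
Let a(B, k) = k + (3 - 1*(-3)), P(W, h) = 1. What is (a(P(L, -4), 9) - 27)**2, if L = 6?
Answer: 144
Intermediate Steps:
a(B, k) = 6 + k (a(B, k) = k + (3 + 3) = k + 6 = 6 + k)
(a(P(L, -4), 9) - 27)**2 = ((6 + 9) - 27)**2 = (15 - 27)**2 = (-12)**2 = 144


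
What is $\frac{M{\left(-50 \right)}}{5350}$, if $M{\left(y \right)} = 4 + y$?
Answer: $- \frac{23}{2675} \approx -0.0085981$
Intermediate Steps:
$\frac{M{\left(-50 \right)}}{5350} = \frac{4 - 50}{5350} = \left(-46\right) \frac{1}{5350} = - \frac{23}{2675}$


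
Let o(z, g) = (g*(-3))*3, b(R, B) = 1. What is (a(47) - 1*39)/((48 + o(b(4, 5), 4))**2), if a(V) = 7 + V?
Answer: 5/48 ≈ 0.10417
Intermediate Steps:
o(z, g) = -9*g (o(z, g) = -3*g*3 = -9*g)
(a(47) - 1*39)/((48 + o(b(4, 5), 4))**2) = ((7 + 47) - 1*39)/((48 - 9*4)**2) = (54 - 39)/((48 - 36)**2) = 15/(12**2) = 15/144 = 15*(1/144) = 5/48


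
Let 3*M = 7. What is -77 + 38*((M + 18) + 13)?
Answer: 3569/3 ≈ 1189.7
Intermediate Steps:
M = 7/3 (M = (⅓)*7 = 7/3 ≈ 2.3333)
-77 + 38*((M + 18) + 13) = -77 + 38*((7/3 + 18) + 13) = -77 + 38*(61/3 + 13) = -77 + 38*(100/3) = -77 + 3800/3 = 3569/3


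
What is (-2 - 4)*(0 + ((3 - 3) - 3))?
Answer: 18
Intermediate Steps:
(-2 - 4)*(0 + ((3 - 3) - 3)) = -6*(0 + (0 - 3)) = -6*(0 - 3) = -6*(-3) = 18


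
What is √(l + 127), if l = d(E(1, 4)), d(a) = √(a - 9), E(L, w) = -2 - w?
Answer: √(127 + I*√15) ≈ 11.271 + 0.1718*I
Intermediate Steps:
d(a) = √(-9 + a)
l = I*√15 (l = √(-9 + (-2 - 1*4)) = √(-9 + (-2 - 4)) = √(-9 - 6) = √(-15) = I*√15 ≈ 3.873*I)
√(l + 127) = √(I*√15 + 127) = √(127 + I*√15)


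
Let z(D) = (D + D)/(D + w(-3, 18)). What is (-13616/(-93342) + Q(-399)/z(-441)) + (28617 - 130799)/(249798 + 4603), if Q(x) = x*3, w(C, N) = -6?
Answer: -14411596099657/23746298142 ≈ -606.90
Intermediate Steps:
z(D) = 2*D/(-6 + D) (z(D) = (D + D)/(D - 6) = (2*D)/(-6 + D) = 2*D/(-6 + D))
Q(x) = 3*x
(-13616/(-93342) + Q(-399)/z(-441)) + (28617 - 130799)/(249798 + 4603) = (-13616/(-93342) + (3*(-399))/((2*(-441)/(-6 - 441)))) + (28617 - 130799)/(249798 + 4603) = (-13616*(-1/93342) - 1197/(2*(-441)/(-447))) - 102182/254401 = (6808/46671 - 1197/(2*(-441)*(-1/447))) - 102182*1/254401 = (6808/46671 - 1197/294/149) - 102182/254401 = (6808/46671 - 1197*149/294) - 102182/254401 = (6808/46671 - 8493/14) - 102182/254401 = -396281491/653394 - 102182/254401 = -14411596099657/23746298142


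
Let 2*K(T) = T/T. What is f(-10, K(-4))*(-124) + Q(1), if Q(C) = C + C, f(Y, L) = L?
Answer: -60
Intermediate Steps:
K(T) = ½ (K(T) = (T/T)/2 = (½)*1 = ½)
Q(C) = 2*C
f(-10, K(-4))*(-124) + Q(1) = (½)*(-124) + 2*1 = -62 + 2 = -60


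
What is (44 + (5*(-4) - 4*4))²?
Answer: 64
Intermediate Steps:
(44 + (5*(-4) - 4*4))² = (44 + (-20 - 16))² = (44 - 36)² = 8² = 64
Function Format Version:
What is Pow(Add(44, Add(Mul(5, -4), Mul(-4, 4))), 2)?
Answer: 64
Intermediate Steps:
Pow(Add(44, Add(Mul(5, -4), Mul(-4, 4))), 2) = Pow(Add(44, Add(-20, -16)), 2) = Pow(Add(44, -36), 2) = Pow(8, 2) = 64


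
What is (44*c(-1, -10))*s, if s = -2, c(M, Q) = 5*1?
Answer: -440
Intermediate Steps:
c(M, Q) = 5
(44*c(-1, -10))*s = (44*5)*(-2) = 220*(-2) = -440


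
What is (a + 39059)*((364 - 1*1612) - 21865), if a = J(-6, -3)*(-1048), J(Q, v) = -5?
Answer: -1023882787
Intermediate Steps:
a = 5240 (a = -5*(-1048) = 5240)
(a + 39059)*((364 - 1*1612) - 21865) = (5240 + 39059)*((364 - 1*1612) - 21865) = 44299*((364 - 1612) - 21865) = 44299*(-1248 - 21865) = 44299*(-23113) = -1023882787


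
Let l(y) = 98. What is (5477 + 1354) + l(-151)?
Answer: 6929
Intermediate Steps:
(5477 + 1354) + l(-151) = (5477 + 1354) + 98 = 6831 + 98 = 6929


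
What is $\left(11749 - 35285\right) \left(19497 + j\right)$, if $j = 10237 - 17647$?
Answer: $-284479632$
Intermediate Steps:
$j = -7410$
$\left(11749 - 35285\right) \left(19497 + j\right) = \left(11749 - 35285\right) \left(19497 - 7410\right) = \left(-23536\right) 12087 = -284479632$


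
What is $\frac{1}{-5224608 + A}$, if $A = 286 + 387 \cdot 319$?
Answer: $- \frac{1}{5100869} \approx -1.9604 \cdot 10^{-7}$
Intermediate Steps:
$A = 123739$ ($A = 286 + 123453 = 123739$)
$\frac{1}{-5224608 + A} = \frac{1}{-5224608 + 123739} = \frac{1}{-5100869} = - \frac{1}{5100869}$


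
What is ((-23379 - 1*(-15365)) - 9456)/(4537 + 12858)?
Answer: -3494/3479 ≈ -1.0043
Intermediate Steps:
((-23379 - 1*(-15365)) - 9456)/(4537 + 12858) = ((-23379 + 15365) - 9456)/17395 = (-8014 - 9456)*(1/17395) = -17470*1/17395 = -3494/3479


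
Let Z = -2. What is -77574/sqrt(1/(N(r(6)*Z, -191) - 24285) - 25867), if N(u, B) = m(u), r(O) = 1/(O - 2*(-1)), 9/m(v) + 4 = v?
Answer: 38787*I*sqrt(1102391531355891)/2669998211 ≈ 482.33*I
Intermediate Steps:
m(v) = 9/(-4 + v)
r(O) = 1/(2 + O) (r(O) = 1/(O + 2) = 1/(2 + O))
N(u, B) = 9/(-4 + u)
-77574/sqrt(1/(N(r(6)*Z, -191) - 24285) - 25867) = -77574/sqrt(1/(9/(-4 - 2/(2 + 6)) - 24285) - 25867) = -77574/sqrt(1/(9/(-4 - 2/8) - 24285) - 25867) = -77574/sqrt(1/(9/(-4 + (1/8)*(-2)) - 24285) - 25867) = -77574/sqrt(1/(9/(-4 - 1/4) - 24285) - 25867) = -77574/sqrt(1/(9/(-17/4) - 24285) - 25867) = -77574/sqrt(1/(9*(-4/17) - 24285) - 25867) = -77574/sqrt(1/(-36/17 - 24285) - 25867) = -77574/sqrt(1/(-412881/17) - 25867) = -77574/sqrt(-17/412881 - 25867) = -77574*(-I*sqrt(1102391531355891)/5339996422) = -(-38787)*I*sqrt(1102391531355891)/2669998211 = 38787*I*sqrt(1102391531355891)/2669998211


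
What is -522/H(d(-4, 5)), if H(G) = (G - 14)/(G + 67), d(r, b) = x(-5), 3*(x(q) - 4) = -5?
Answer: 108576/35 ≈ 3102.2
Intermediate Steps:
x(q) = 7/3 (x(q) = 4 + (1/3)*(-5) = 4 - 5/3 = 7/3)
d(r, b) = 7/3
H(G) = (-14 + G)/(67 + G)
-522/H(d(-4, 5)) = -522*(67 + 7/3)/(-14 + 7/3) = -522/(-35/3/(208/3)) = -522/((3/208)*(-35/3)) = -522/(-35/208) = -522*(-208/35) = 108576/35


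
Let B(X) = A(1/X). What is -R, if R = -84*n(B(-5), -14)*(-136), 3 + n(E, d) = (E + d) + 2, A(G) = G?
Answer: 868224/5 ≈ 1.7364e+5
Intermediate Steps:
B(X) = 1/X
n(E, d) = -1 + E + d (n(E, d) = -3 + ((E + d) + 2) = -3 + (2 + E + d) = -1 + E + d)
R = -868224/5 (R = -84*(-1 + 1/(-5) - 14)*(-136) = -84*(-1 - 1/5 - 14)*(-136) = -84*(-76/5)*(-136) = (6384/5)*(-136) = -868224/5 ≈ -1.7364e+5)
-R = -1*(-868224/5) = 868224/5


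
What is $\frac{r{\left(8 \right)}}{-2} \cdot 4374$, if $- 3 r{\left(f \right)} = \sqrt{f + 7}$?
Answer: $729 \sqrt{15} \approx 2823.4$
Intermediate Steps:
$r{\left(f \right)} = - \frac{\sqrt{7 + f}}{3}$ ($r{\left(f \right)} = - \frac{\sqrt{f + 7}}{3} = - \frac{\sqrt{7 + f}}{3}$)
$\frac{r{\left(8 \right)}}{-2} \cdot 4374 = \frac{\left(- \frac{1}{3}\right) \sqrt{7 + 8}}{-2} \cdot 4374 = - \frac{\sqrt{15}}{3} \left(- \frac{1}{2}\right) 4374 = \frac{\sqrt{15}}{6} \cdot 4374 = 729 \sqrt{15}$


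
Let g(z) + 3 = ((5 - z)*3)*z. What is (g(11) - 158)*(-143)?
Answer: 51337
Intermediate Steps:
g(z) = -3 + z*(15 - 3*z) (g(z) = -3 + ((5 - z)*3)*z = -3 + (15 - 3*z)*z = -3 + z*(15 - 3*z))
(g(11) - 158)*(-143) = ((-3 - 3*11**2 + 15*11) - 158)*(-143) = ((-3 - 3*121 + 165) - 158)*(-143) = ((-3 - 363 + 165) - 158)*(-143) = (-201 - 158)*(-143) = -359*(-143) = 51337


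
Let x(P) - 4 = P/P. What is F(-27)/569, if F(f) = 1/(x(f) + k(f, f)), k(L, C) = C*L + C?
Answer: 1/402283 ≈ 2.4858e-6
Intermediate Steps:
x(P) = 5 (x(P) = 4 + P/P = 4 + 1 = 5)
k(L, C) = C + C*L
F(f) = 1/(5 + f*(1 + f))
F(-27)/569 = 1/(5 - 27*(1 - 27)*569) = (1/569)/(5 - 27*(-26)) = (1/569)/(5 + 702) = (1/569)/707 = (1/707)*(1/569) = 1/402283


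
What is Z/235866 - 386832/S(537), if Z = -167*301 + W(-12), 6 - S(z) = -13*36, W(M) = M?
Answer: -15210724793/18633414 ≈ -816.31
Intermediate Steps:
S(z) = 474 (S(z) = 6 - (-13)*36 = 6 - 1*(-468) = 6 + 468 = 474)
Z = -50279 (Z = -167*301 - 12 = -50267 - 12 = -50279)
Z/235866 - 386832/S(537) = -50279/235866 - 386832/474 = -50279*1/235866 - 386832*1/474 = -50279/235866 - 64472/79 = -15210724793/18633414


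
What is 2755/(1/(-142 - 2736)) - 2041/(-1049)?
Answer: -8317403569/1049 ≈ -7.9289e+6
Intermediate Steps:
2755/(1/(-142 - 2736)) - 2041/(-1049) = 2755/(1/(-2878)) - 2041*(-1/1049) = 2755/(-1/2878) + 2041/1049 = 2755*(-2878) + 2041/1049 = -7928890 + 2041/1049 = -8317403569/1049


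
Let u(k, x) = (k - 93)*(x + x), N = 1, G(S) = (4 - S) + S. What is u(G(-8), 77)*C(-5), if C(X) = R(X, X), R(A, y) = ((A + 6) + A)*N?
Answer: 54824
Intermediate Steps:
G(S) = 4
u(k, x) = 2*x*(-93 + k) (u(k, x) = (-93 + k)*(2*x) = 2*x*(-93 + k))
R(A, y) = 6 + 2*A (R(A, y) = ((A + 6) + A)*1 = ((6 + A) + A)*1 = (6 + 2*A)*1 = 6 + 2*A)
C(X) = 6 + 2*X
u(G(-8), 77)*C(-5) = (2*77*(-93 + 4))*(6 + 2*(-5)) = (2*77*(-89))*(6 - 10) = -13706*(-4) = 54824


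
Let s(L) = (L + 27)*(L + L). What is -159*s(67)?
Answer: -2002764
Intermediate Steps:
s(L) = 2*L*(27 + L) (s(L) = (27 + L)*(2*L) = 2*L*(27 + L))
-159*s(67) = -318*67*(27 + 67) = -318*67*94 = -159*12596 = -2002764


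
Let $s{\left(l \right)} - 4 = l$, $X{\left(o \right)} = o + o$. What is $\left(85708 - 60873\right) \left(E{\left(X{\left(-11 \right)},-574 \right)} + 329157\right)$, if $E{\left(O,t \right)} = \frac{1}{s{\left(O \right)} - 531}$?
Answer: $\frac{4487863113320}{549} \approx 8.1746 \cdot 10^{9}$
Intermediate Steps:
$X{\left(o \right)} = 2 o$
$s{\left(l \right)} = 4 + l$
$E{\left(O,t \right)} = \frac{1}{-527 + O}$ ($E{\left(O,t \right)} = \frac{1}{\left(4 + O\right) - 531} = \frac{1}{-527 + O}$)
$\left(85708 - 60873\right) \left(E{\left(X{\left(-11 \right)},-574 \right)} + 329157\right) = \left(85708 - 60873\right) \left(\frac{1}{-527 + 2 \left(-11\right)} + 329157\right) = 24835 \left(\frac{1}{-527 - 22} + 329157\right) = 24835 \left(\frac{1}{-549} + 329157\right) = 24835 \left(- \frac{1}{549} + 329157\right) = 24835 \cdot \frac{180707192}{549} = \frac{4487863113320}{549}$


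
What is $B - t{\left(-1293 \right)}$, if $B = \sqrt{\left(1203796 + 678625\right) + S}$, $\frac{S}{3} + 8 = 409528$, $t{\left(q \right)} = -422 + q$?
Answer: $1715 + \sqrt{3110981} \approx 3478.8$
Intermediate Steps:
$S = 1228560$ ($S = -24 + 3 \cdot 409528 = -24 + 1228584 = 1228560$)
$B = \sqrt{3110981}$ ($B = \sqrt{\left(1203796 + 678625\right) + 1228560} = \sqrt{1882421 + 1228560} = \sqrt{3110981} \approx 1763.8$)
$B - t{\left(-1293 \right)} = \sqrt{3110981} - \left(-422 - 1293\right) = \sqrt{3110981} - -1715 = \sqrt{3110981} + 1715 = 1715 + \sqrt{3110981}$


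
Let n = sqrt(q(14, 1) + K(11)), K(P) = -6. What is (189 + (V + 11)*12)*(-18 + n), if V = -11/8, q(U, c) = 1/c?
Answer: -5481 + 609*I*sqrt(5)/2 ≈ -5481.0 + 680.88*I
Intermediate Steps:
V = -11/8 (V = -11*1/8 = -11/8 ≈ -1.3750)
n = I*sqrt(5) (n = sqrt(1/1 - 6) = sqrt(1 - 6) = sqrt(-5) = I*sqrt(5) ≈ 2.2361*I)
(189 + (V + 11)*12)*(-18 + n) = (189 + (-11/8 + 11)*12)*(-18 + I*sqrt(5)) = (189 + (77/8)*12)*(-18 + I*sqrt(5)) = (189 + 231/2)*(-18 + I*sqrt(5)) = 609*(-18 + I*sqrt(5))/2 = -5481 + 609*I*sqrt(5)/2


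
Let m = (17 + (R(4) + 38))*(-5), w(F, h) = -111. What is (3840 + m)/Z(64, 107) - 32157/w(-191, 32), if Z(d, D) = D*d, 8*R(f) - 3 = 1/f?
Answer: 2353137339/8108032 ≈ 290.22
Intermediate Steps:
R(f) = 3/8 + 1/(8*f) (R(f) = 3/8 + (1/f)/8 = 3/8 + 1/(8*f))
m = -8865/32 (m = (17 + ((1/8)*(1 + 3*4)/4 + 38))*(-5) = (17 + ((1/8)*(1/4)*(1 + 12) + 38))*(-5) = (17 + ((1/8)*(1/4)*13 + 38))*(-5) = (17 + (13/32 + 38))*(-5) = (17 + 1229/32)*(-5) = (1773/32)*(-5) = -8865/32 ≈ -277.03)
(3840 + m)/Z(64, 107) - 32157/w(-191, 32) = (3840 - 8865/32)/((107*64)) - 32157/(-111) = (114015/32)/6848 - 32157*(-1/111) = (114015/32)*(1/6848) + 10719/37 = 114015/219136 + 10719/37 = 2353137339/8108032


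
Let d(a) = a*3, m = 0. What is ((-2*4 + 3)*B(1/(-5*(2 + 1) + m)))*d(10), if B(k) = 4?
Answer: -600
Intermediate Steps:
d(a) = 3*a
((-2*4 + 3)*B(1/(-5*(2 + 1) + m)))*d(10) = ((-2*4 + 3)*4)*(3*10) = ((-8 + 3)*4)*30 = -5*4*30 = -20*30 = -600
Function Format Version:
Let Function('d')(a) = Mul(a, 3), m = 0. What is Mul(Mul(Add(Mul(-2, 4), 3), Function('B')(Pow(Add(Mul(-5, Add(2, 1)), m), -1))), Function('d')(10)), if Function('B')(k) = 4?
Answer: -600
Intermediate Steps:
Function('d')(a) = Mul(3, a)
Mul(Mul(Add(Mul(-2, 4), 3), Function('B')(Pow(Add(Mul(-5, Add(2, 1)), m), -1))), Function('d')(10)) = Mul(Mul(Add(Mul(-2, 4), 3), 4), Mul(3, 10)) = Mul(Mul(Add(-8, 3), 4), 30) = Mul(Mul(-5, 4), 30) = Mul(-20, 30) = -600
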